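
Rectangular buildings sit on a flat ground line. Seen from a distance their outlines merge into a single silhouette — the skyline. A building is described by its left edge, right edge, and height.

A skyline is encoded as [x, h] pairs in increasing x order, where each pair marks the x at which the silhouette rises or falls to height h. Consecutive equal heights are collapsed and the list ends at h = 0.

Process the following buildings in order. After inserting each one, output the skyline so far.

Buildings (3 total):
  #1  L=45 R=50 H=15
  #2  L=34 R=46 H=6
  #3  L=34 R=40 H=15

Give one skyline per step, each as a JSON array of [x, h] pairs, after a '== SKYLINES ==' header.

== SKYLINES ==
[[45,15],[50,0]]
[[34,6],[45,15],[50,0]]
[[34,15],[40,6],[45,15],[50,0]]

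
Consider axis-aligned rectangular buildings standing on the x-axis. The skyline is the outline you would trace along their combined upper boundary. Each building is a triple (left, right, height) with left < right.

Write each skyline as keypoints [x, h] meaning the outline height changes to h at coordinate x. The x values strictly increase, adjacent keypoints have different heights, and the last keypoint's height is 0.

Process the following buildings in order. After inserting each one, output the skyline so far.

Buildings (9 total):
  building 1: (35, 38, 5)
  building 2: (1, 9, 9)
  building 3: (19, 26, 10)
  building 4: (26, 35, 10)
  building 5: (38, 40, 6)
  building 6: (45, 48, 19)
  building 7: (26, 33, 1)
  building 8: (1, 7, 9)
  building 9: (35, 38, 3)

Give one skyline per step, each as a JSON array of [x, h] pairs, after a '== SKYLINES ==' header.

== SKYLINES ==
[[35,5],[38,0]]
[[1,9],[9,0],[35,5],[38,0]]
[[1,9],[9,0],[19,10],[26,0],[35,5],[38,0]]
[[1,9],[9,0],[19,10],[35,5],[38,0]]
[[1,9],[9,0],[19,10],[35,5],[38,6],[40,0]]
[[1,9],[9,0],[19,10],[35,5],[38,6],[40,0],[45,19],[48,0]]
[[1,9],[9,0],[19,10],[35,5],[38,6],[40,0],[45,19],[48,0]]
[[1,9],[9,0],[19,10],[35,5],[38,6],[40,0],[45,19],[48,0]]
[[1,9],[9,0],[19,10],[35,5],[38,6],[40,0],[45,19],[48,0]]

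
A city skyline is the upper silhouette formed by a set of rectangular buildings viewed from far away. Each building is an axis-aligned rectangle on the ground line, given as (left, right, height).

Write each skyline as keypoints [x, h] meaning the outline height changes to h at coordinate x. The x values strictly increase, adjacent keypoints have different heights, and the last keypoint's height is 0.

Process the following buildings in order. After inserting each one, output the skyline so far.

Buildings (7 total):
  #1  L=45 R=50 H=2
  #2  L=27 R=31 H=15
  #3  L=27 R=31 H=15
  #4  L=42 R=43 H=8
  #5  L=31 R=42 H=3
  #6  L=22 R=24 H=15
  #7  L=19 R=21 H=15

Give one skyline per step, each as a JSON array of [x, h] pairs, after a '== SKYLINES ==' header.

== SKYLINES ==
[[45,2],[50,0]]
[[27,15],[31,0],[45,2],[50,0]]
[[27,15],[31,0],[45,2],[50,0]]
[[27,15],[31,0],[42,8],[43,0],[45,2],[50,0]]
[[27,15],[31,3],[42,8],[43,0],[45,2],[50,0]]
[[22,15],[24,0],[27,15],[31,3],[42,8],[43,0],[45,2],[50,0]]
[[19,15],[21,0],[22,15],[24,0],[27,15],[31,3],[42,8],[43,0],[45,2],[50,0]]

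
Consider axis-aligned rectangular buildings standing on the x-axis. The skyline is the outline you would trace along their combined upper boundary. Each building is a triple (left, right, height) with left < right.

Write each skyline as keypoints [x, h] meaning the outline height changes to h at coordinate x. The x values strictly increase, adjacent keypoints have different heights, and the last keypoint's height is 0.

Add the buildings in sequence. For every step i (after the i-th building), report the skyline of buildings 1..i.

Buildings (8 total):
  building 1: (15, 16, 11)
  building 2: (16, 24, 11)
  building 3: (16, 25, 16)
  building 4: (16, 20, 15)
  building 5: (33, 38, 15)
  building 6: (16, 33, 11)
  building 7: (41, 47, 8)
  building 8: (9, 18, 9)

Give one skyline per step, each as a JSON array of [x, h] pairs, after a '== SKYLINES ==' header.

== SKYLINES ==
[[15,11],[16,0]]
[[15,11],[24,0]]
[[15,11],[16,16],[25,0]]
[[15,11],[16,16],[25,0]]
[[15,11],[16,16],[25,0],[33,15],[38,0]]
[[15,11],[16,16],[25,11],[33,15],[38,0]]
[[15,11],[16,16],[25,11],[33,15],[38,0],[41,8],[47,0]]
[[9,9],[15,11],[16,16],[25,11],[33,15],[38,0],[41,8],[47,0]]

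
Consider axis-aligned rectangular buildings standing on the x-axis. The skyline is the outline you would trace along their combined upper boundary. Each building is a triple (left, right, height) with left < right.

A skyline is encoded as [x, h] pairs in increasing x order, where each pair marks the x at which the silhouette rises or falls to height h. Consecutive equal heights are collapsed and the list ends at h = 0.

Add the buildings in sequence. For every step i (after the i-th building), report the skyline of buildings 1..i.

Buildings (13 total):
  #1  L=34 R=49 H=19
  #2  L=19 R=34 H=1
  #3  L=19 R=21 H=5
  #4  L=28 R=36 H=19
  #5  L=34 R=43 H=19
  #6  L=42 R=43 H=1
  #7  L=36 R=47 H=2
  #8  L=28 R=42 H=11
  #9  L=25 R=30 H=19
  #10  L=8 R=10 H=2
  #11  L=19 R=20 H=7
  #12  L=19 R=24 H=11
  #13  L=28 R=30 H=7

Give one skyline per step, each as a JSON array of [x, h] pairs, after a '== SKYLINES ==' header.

== SKYLINES ==
[[34,19],[49,0]]
[[19,1],[34,19],[49,0]]
[[19,5],[21,1],[34,19],[49,0]]
[[19,5],[21,1],[28,19],[49,0]]
[[19,5],[21,1],[28,19],[49,0]]
[[19,5],[21,1],[28,19],[49,0]]
[[19,5],[21,1],[28,19],[49,0]]
[[19,5],[21,1],[28,19],[49,0]]
[[19,5],[21,1],[25,19],[49,0]]
[[8,2],[10,0],[19,5],[21,1],[25,19],[49,0]]
[[8,2],[10,0],[19,7],[20,5],[21,1],[25,19],[49,0]]
[[8,2],[10,0],[19,11],[24,1],[25,19],[49,0]]
[[8,2],[10,0],[19,11],[24,1],[25,19],[49,0]]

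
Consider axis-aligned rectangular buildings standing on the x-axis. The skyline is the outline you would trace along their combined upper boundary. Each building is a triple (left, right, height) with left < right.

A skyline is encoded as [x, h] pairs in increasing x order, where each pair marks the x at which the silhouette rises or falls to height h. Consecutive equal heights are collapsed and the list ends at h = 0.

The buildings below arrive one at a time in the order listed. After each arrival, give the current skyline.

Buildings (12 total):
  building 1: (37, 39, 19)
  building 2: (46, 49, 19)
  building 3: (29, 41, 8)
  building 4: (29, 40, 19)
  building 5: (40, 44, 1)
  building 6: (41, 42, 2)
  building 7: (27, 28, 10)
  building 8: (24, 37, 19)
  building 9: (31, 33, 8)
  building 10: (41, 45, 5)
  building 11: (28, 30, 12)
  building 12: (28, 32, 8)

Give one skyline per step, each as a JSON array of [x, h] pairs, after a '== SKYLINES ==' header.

== SKYLINES ==
[[37,19],[39,0]]
[[37,19],[39,0],[46,19],[49,0]]
[[29,8],[37,19],[39,8],[41,0],[46,19],[49,0]]
[[29,19],[40,8],[41,0],[46,19],[49,0]]
[[29,19],[40,8],[41,1],[44,0],[46,19],[49,0]]
[[29,19],[40,8],[41,2],[42,1],[44,0],[46,19],[49,0]]
[[27,10],[28,0],[29,19],[40,8],[41,2],[42,1],[44,0],[46,19],[49,0]]
[[24,19],[40,8],[41,2],[42,1],[44,0],[46,19],[49,0]]
[[24,19],[40,8],[41,2],[42,1],[44,0],[46,19],[49,0]]
[[24,19],[40,8],[41,5],[45,0],[46,19],[49,0]]
[[24,19],[40,8],[41,5],[45,0],[46,19],[49,0]]
[[24,19],[40,8],[41,5],[45,0],[46,19],[49,0]]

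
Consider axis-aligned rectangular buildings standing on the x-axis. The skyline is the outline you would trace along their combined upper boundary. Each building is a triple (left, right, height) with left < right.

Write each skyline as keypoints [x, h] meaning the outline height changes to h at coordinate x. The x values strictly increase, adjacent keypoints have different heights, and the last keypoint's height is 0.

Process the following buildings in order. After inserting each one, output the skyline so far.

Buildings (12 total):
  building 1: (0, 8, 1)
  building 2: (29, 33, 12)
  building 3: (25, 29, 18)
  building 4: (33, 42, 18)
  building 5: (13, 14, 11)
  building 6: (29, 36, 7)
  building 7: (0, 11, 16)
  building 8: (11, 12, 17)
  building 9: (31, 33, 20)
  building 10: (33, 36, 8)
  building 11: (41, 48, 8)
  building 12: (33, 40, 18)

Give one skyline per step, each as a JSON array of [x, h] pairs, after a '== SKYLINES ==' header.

== SKYLINES ==
[[0,1],[8,0]]
[[0,1],[8,0],[29,12],[33,0]]
[[0,1],[8,0],[25,18],[29,12],[33,0]]
[[0,1],[8,0],[25,18],[29,12],[33,18],[42,0]]
[[0,1],[8,0],[13,11],[14,0],[25,18],[29,12],[33,18],[42,0]]
[[0,1],[8,0],[13,11],[14,0],[25,18],[29,12],[33,18],[42,0]]
[[0,16],[11,0],[13,11],[14,0],[25,18],[29,12],[33,18],[42,0]]
[[0,16],[11,17],[12,0],[13,11],[14,0],[25,18],[29,12],[33,18],[42,0]]
[[0,16],[11,17],[12,0],[13,11],[14,0],[25,18],[29,12],[31,20],[33,18],[42,0]]
[[0,16],[11,17],[12,0],[13,11],[14,0],[25,18],[29,12],[31,20],[33,18],[42,0]]
[[0,16],[11,17],[12,0],[13,11],[14,0],[25,18],[29,12],[31,20],[33,18],[42,8],[48,0]]
[[0,16],[11,17],[12,0],[13,11],[14,0],[25,18],[29,12],[31,20],[33,18],[42,8],[48,0]]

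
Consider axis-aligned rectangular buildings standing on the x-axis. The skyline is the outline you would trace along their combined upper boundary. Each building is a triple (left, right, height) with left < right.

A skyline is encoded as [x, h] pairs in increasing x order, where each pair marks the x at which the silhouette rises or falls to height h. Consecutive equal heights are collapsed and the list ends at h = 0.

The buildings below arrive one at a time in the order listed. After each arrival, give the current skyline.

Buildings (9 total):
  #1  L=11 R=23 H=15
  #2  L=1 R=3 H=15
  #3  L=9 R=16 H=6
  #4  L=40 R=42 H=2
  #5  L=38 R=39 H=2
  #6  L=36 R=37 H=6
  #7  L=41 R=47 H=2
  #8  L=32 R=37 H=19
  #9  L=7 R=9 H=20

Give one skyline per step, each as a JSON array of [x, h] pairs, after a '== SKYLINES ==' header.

== SKYLINES ==
[[11,15],[23,0]]
[[1,15],[3,0],[11,15],[23,0]]
[[1,15],[3,0],[9,6],[11,15],[23,0]]
[[1,15],[3,0],[9,6],[11,15],[23,0],[40,2],[42,0]]
[[1,15],[3,0],[9,6],[11,15],[23,0],[38,2],[39,0],[40,2],[42,0]]
[[1,15],[3,0],[9,6],[11,15],[23,0],[36,6],[37,0],[38,2],[39,0],[40,2],[42,0]]
[[1,15],[3,0],[9,6],[11,15],[23,0],[36,6],[37,0],[38,2],[39,0],[40,2],[47,0]]
[[1,15],[3,0],[9,6],[11,15],[23,0],[32,19],[37,0],[38,2],[39,0],[40,2],[47,0]]
[[1,15],[3,0],[7,20],[9,6],[11,15],[23,0],[32,19],[37,0],[38,2],[39,0],[40,2],[47,0]]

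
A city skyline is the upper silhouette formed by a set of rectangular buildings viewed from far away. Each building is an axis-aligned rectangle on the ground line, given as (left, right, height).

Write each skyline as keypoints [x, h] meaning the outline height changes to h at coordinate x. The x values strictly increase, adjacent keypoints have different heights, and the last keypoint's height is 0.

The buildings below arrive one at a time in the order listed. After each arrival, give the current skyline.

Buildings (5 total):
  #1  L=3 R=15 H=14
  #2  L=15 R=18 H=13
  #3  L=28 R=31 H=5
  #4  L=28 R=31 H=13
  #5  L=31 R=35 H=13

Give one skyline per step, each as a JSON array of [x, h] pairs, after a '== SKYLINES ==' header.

== SKYLINES ==
[[3,14],[15,0]]
[[3,14],[15,13],[18,0]]
[[3,14],[15,13],[18,0],[28,5],[31,0]]
[[3,14],[15,13],[18,0],[28,13],[31,0]]
[[3,14],[15,13],[18,0],[28,13],[35,0]]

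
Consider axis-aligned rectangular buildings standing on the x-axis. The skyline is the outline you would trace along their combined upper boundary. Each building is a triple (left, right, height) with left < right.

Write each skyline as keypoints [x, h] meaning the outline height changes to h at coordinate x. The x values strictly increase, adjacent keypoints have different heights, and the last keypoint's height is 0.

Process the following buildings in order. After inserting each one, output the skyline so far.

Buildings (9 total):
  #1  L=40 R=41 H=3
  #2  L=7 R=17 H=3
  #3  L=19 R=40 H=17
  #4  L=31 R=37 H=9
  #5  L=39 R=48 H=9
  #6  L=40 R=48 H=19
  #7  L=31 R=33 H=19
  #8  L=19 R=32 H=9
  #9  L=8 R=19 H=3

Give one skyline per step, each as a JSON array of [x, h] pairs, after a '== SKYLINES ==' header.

== SKYLINES ==
[[40,3],[41,0]]
[[7,3],[17,0],[40,3],[41,0]]
[[7,3],[17,0],[19,17],[40,3],[41,0]]
[[7,3],[17,0],[19,17],[40,3],[41,0]]
[[7,3],[17,0],[19,17],[40,9],[48,0]]
[[7,3],[17,0],[19,17],[40,19],[48,0]]
[[7,3],[17,0],[19,17],[31,19],[33,17],[40,19],[48,0]]
[[7,3],[17,0],[19,17],[31,19],[33,17],[40,19],[48,0]]
[[7,3],[19,17],[31,19],[33,17],[40,19],[48,0]]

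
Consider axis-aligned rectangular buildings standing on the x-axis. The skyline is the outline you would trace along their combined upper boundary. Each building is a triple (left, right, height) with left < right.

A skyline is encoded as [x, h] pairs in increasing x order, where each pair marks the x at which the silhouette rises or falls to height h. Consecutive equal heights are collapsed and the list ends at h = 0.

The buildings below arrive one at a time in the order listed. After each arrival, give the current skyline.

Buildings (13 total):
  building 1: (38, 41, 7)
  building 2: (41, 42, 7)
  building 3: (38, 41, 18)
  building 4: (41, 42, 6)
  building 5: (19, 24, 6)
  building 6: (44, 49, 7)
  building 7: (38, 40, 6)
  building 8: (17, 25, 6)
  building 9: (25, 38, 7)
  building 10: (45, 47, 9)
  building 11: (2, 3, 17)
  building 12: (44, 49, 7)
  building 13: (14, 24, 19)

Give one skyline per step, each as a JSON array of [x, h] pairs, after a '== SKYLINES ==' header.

== SKYLINES ==
[[38,7],[41,0]]
[[38,7],[42,0]]
[[38,18],[41,7],[42,0]]
[[38,18],[41,7],[42,0]]
[[19,6],[24,0],[38,18],[41,7],[42,0]]
[[19,6],[24,0],[38,18],[41,7],[42,0],[44,7],[49,0]]
[[19,6],[24,0],[38,18],[41,7],[42,0],[44,7],[49,0]]
[[17,6],[25,0],[38,18],[41,7],[42,0],[44,7],[49,0]]
[[17,6],[25,7],[38,18],[41,7],[42,0],[44,7],[49,0]]
[[17,6],[25,7],[38,18],[41,7],[42,0],[44,7],[45,9],[47,7],[49,0]]
[[2,17],[3,0],[17,6],[25,7],[38,18],[41,7],[42,0],[44,7],[45,9],[47,7],[49,0]]
[[2,17],[3,0],[17,6],[25,7],[38,18],[41,7],[42,0],[44,7],[45,9],[47,7],[49,0]]
[[2,17],[3,0],[14,19],[24,6],[25,7],[38,18],[41,7],[42,0],[44,7],[45,9],[47,7],[49,0]]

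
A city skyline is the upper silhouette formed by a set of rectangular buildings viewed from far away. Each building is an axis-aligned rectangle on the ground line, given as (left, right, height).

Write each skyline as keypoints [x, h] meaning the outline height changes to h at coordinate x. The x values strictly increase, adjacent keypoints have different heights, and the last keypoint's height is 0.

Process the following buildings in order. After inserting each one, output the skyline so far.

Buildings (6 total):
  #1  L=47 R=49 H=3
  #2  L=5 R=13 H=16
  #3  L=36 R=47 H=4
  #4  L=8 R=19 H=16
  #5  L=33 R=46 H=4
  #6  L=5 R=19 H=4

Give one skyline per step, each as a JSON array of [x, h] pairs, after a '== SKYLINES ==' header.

== SKYLINES ==
[[47,3],[49,0]]
[[5,16],[13,0],[47,3],[49,0]]
[[5,16],[13,0],[36,4],[47,3],[49,0]]
[[5,16],[19,0],[36,4],[47,3],[49,0]]
[[5,16],[19,0],[33,4],[47,3],[49,0]]
[[5,16],[19,0],[33,4],[47,3],[49,0]]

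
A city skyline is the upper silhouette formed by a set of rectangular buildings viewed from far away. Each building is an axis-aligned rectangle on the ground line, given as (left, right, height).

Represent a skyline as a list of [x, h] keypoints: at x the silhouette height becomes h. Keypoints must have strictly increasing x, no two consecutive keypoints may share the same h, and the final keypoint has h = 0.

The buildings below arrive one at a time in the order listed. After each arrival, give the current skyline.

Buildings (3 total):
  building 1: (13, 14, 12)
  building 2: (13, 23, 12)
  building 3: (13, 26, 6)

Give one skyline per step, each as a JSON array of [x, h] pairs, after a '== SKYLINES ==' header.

== SKYLINES ==
[[13,12],[14,0]]
[[13,12],[23,0]]
[[13,12],[23,6],[26,0]]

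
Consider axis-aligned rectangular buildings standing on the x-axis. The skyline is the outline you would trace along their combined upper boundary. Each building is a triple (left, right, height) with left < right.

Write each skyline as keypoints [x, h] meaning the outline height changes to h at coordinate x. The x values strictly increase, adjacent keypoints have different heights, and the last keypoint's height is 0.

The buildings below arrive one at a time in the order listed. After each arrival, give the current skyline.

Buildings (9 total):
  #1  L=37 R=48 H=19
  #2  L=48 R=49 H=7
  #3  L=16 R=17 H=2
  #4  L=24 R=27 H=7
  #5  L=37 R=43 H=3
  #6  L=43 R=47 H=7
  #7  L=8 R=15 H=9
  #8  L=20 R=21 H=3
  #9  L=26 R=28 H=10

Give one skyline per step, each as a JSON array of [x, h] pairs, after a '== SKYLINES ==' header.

== SKYLINES ==
[[37,19],[48,0]]
[[37,19],[48,7],[49,0]]
[[16,2],[17,0],[37,19],[48,7],[49,0]]
[[16,2],[17,0],[24,7],[27,0],[37,19],[48,7],[49,0]]
[[16,2],[17,0],[24,7],[27,0],[37,19],[48,7],[49,0]]
[[16,2],[17,0],[24,7],[27,0],[37,19],[48,7],[49,0]]
[[8,9],[15,0],[16,2],[17,0],[24,7],[27,0],[37,19],[48,7],[49,0]]
[[8,9],[15,0],[16,2],[17,0],[20,3],[21,0],[24,7],[27,0],[37,19],[48,7],[49,0]]
[[8,9],[15,0],[16,2],[17,0],[20,3],[21,0],[24,7],[26,10],[28,0],[37,19],[48,7],[49,0]]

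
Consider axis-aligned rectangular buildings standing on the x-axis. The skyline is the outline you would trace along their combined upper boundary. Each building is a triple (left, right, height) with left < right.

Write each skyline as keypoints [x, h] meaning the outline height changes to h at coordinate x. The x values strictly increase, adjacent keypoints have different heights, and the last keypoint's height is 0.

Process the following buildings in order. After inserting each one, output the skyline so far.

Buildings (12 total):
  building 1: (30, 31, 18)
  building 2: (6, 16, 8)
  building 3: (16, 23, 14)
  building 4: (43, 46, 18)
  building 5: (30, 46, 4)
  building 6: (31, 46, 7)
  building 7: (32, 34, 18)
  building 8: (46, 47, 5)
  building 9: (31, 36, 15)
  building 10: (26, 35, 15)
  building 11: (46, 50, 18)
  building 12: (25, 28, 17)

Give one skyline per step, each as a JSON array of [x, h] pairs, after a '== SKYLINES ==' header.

== SKYLINES ==
[[30,18],[31,0]]
[[6,8],[16,0],[30,18],[31,0]]
[[6,8],[16,14],[23,0],[30,18],[31,0]]
[[6,8],[16,14],[23,0],[30,18],[31,0],[43,18],[46,0]]
[[6,8],[16,14],[23,0],[30,18],[31,4],[43,18],[46,0]]
[[6,8],[16,14],[23,0],[30,18],[31,7],[43,18],[46,0]]
[[6,8],[16,14],[23,0],[30,18],[31,7],[32,18],[34,7],[43,18],[46,0]]
[[6,8],[16,14],[23,0],[30,18],[31,7],[32,18],[34,7],[43,18],[46,5],[47,0]]
[[6,8],[16,14],[23,0],[30,18],[31,15],[32,18],[34,15],[36,7],[43,18],[46,5],[47,0]]
[[6,8],[16,14],[23,0],[26,15],[30,18],[31,15],[32,18],[34,15],[36,7],[43,18],[46,5],[47,0]]
[[6,8],[16,14],[23,0],[26,15],[30,18],[31,15],[32,18],[34,15],[36,7],[43,18],[50,0]]
[[6,8],[16,14],[23,0],[25,17],[28,15],[30,18],[31,15],[32,18],[34,15],[36,7],[43,18],[50,0]]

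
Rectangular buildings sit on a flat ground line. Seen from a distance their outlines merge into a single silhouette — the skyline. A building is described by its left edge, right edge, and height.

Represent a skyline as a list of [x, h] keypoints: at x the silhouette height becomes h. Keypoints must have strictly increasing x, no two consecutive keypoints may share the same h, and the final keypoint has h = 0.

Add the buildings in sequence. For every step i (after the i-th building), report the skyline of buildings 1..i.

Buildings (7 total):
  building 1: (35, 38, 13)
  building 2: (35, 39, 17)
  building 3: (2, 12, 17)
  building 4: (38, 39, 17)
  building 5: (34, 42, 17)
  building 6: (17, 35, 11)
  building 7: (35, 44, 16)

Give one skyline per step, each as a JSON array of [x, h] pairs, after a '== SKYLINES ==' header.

== SKYLINES ==
[[35,13],[38,0]]
[[35,17],[39,0]]
[[2,17],[12,0],[35,17],[39,0]]
[[2,17],[12,0],[35,17],[39,0]]
[[2,17],[12,0],[34,17],[42,0]]
[[2,17],[12,0],[17,11],[34,17],[42,0]]
[[2,17],[12,0],[17,11],[34,17],[42,16],[44,0]]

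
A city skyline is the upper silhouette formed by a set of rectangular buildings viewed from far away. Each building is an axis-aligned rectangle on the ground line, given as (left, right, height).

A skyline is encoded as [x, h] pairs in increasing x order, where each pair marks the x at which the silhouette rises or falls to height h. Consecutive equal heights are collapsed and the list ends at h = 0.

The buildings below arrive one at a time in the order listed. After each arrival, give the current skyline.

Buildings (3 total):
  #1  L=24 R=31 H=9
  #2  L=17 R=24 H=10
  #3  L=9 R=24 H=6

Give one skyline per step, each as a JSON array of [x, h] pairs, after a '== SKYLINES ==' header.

== SKYLINES ==
[[24,9],[31,0]]
[[17,10],[24,9],[31,0]]
[[9,6],[17,10],[24,9],[31,0]]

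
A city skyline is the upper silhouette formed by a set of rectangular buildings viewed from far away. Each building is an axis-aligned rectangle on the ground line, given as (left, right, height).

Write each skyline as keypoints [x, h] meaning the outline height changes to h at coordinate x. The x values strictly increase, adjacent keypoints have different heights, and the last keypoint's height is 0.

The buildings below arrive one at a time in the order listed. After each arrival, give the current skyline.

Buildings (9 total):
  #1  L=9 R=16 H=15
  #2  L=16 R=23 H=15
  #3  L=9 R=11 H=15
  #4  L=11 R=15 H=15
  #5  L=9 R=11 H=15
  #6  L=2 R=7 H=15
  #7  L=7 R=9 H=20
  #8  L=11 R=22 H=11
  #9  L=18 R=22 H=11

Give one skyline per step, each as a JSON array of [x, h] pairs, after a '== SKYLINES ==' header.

== SKYLINES ==
[[9,15],[16,0]]
[[9,15],[23,0]]
[[9,15],[23,0]]
[[9,15],[23,0]]
[[9,15],[23,0]]
[[2,15],[7,0],[9,15],[23,0]]
[[2,15],[7,20],[9,15],[23,0]]
[[2,15],[7,20],[9,15],[23,0]]
[[2,15],[7,20],[9,15],[23,0]]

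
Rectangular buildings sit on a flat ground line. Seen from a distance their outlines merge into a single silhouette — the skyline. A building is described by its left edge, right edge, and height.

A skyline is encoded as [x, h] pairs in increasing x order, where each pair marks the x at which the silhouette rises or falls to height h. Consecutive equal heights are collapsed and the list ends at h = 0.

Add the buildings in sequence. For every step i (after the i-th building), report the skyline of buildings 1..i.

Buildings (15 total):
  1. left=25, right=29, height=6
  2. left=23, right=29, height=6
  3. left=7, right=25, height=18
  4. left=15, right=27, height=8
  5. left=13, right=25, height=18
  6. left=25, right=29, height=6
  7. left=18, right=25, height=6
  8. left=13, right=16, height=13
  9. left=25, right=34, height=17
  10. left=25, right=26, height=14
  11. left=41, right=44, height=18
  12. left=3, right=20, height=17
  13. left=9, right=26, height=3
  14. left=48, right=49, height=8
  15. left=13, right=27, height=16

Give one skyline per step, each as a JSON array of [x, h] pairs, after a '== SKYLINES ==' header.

== SKYLINES ==
[[25,6],[29,0]]
[[23,6],[29,0]]
[[7,18],[25,6],[29,0]]
[[7,18],[25,8],[27,6],[29,0]]
[[7,18],[25,8],[27,6],[29,0]]
[[7,18],[25,8],[27,6],[29,0]]
[[7,18],[25,8],[27,6],[29,0]]
[[7,18],[25,8],[27,6],[29,0]]
[[7,18],[25,17],[34,0]]
[[7,18],[25,17],[34,0]]
[[7,18],[25,17],[34,0],[41,18],[44,0]]
[[3,17],[7,18],[25,17],[34,0],[41,18],[44,0]]
[[3,17],[7,18],[25,17],[34,0],[41,18],[44,0]]
[[3,17],[7,18],[25,17],[34,0],[41,18],[44,0],[48,8],[49,0]]
[[3,17],[7,18],[25,17],[34,0],[41,18],[44,0],[48,8],[49,0]]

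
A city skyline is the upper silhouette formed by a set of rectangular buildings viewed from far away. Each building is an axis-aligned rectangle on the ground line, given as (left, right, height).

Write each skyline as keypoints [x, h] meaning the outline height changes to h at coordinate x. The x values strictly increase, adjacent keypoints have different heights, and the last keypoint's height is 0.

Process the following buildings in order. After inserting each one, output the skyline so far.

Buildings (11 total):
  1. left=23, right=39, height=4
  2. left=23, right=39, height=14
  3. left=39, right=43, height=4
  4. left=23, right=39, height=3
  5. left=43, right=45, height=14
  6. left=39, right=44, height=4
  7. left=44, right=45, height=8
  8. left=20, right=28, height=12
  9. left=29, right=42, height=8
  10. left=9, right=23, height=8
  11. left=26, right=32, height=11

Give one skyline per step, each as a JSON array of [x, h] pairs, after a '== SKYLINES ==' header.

== SKYLINES ==
[[23,4],[39,0]]
[[23,14],[39,0]]
[[23,14],[39,4],[43,0]]
[[23,14],[39,4],[43,0]]
[[23,14],[39,4],[43,14],[45,0]]
[[23,14],[39,4],[43,14],[45,0]]
[[23,14],[39,4],[43,14],[45,0]]
[[20,12],[23,14],[39,4],[43,14],[45,0]]
[[20,12],[23,14],[39,8],[42,4],[43,14],[45,0]]
[[9,8],[20,12],[23,14],[39,8],[42,4],[43,14],[45,0]]
[[9,8],[20,12],[23,14],[39,8],[42,4],[43,14],[45,0]]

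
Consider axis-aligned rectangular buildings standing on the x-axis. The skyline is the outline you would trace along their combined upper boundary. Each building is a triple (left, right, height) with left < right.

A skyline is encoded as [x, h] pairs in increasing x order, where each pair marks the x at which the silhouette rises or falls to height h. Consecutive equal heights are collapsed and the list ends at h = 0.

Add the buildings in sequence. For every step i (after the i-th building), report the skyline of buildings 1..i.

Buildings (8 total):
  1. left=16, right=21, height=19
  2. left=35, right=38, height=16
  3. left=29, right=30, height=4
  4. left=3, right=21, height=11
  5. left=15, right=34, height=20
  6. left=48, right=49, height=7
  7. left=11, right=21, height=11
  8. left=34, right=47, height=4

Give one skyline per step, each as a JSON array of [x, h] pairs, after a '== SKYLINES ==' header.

== SKYLINES ==
[[16,19],[21,0]]
[[16,19],[21,0],[35,16],[38,0]]
[[16,19],[21,0],[29,4],[30,0],[35,16],[38,0]]
[[3,11],[16,19],[21,0],[29,4],[30,0],[35,16],[38,0]]
[[3,11],[15,20],[34,0],[35,16],[38,0]]
[[3,11],[15,20],[34,0],[35,16],[38,0],[48,7],[49,0]]
[[3,11],[15,20],[34,0],[35,16],[38,0],[48,7],[49,0]]
[[3,11],[15,20],[34,4],[35,16],[38,4],[47,0],[48,7],[49,0]]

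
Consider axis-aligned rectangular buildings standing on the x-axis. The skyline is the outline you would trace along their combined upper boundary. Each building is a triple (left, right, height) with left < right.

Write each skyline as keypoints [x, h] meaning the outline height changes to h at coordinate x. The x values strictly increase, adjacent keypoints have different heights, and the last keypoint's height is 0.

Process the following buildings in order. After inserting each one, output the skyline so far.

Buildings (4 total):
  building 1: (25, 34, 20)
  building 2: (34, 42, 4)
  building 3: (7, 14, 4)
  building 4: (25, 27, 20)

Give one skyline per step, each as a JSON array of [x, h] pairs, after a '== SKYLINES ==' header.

== SKYLINES ==
[[25,20],[34,0]]
[[25,20],[34,4],[42,0]]
[[7,4],[14,0],[25,20],[34,4],[42,0]]
[[7,4],[14,0],[25,20],[34,4],[42,0]]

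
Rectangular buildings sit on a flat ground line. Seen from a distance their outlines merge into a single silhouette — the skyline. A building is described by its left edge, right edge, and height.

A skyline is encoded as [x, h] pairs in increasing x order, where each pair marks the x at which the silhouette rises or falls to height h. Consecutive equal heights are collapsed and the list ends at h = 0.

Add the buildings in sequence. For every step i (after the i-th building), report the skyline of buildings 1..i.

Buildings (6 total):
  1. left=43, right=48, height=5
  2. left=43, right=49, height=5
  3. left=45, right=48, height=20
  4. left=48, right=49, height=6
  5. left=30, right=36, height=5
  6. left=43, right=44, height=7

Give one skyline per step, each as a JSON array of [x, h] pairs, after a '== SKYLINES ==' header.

== SKYLINES ==
[[43,5],[48,0]]
[[43,5],[49,0]]
[[43,5],[45,20],[48,5],[49,0]]
[[43,5],[45,20],[48,6],[49,0]]
[[30,5],[36,0],[43,5],[45,20],[48,6],[49,0]]
[[30,5],[36,0],[43,7],[44,5],[45,20],[48,6],[49,0]]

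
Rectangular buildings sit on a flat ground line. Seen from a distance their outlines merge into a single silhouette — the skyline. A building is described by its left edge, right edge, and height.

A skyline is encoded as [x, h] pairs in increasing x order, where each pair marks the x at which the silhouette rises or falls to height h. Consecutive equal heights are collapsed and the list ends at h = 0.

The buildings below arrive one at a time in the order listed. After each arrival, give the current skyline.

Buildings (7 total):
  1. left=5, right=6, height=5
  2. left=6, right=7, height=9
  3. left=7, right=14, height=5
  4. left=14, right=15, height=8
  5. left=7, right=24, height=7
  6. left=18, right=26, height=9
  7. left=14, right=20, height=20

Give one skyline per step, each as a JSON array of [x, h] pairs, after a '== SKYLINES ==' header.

== SKYLINES ==
[[5,5],[6,0]]
[[5,5],[6,9],[7,0]]
[[5,5],[6,9],[7,5],[14,0]]
[[5,5],[6,9],[7,5],[14,8],[15,0]]
[[5,5],[6,9],[7,7],[14,8],[15,7],[24,0]]
[[5,5],[6,9],[7,7],[14,8],[15,7],[18,9],[26,0]]
[[5,5],[6,9],[7,7],[14,20],[20,9],[26,0]]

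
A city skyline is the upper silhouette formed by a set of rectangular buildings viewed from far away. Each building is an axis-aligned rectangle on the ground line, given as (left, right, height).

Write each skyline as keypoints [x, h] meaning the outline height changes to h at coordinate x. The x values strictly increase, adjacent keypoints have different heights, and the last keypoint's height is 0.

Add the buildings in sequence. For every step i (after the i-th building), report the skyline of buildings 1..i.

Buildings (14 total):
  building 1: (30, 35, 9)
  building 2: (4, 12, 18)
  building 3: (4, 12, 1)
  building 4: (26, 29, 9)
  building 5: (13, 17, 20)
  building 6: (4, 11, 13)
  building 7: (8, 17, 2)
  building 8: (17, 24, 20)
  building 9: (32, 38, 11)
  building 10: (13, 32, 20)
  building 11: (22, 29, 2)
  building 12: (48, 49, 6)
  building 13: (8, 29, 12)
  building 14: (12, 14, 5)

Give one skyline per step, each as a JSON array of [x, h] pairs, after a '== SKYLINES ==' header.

== SKYLINES ==
[[30,9],[35,0]]
[[4,18],[12,0],[30,9],[35,0]]
[[4,18],[12,0],[30,9],[35,0]]
[[4,18],[12,0],[26,9],[29,0],[30,9],[35,0]]
[[4,18],[12,0],[13,20],[17,0],[26,9],[29,0],[30,9],[35,0]]
[[4,18],[12,0],[13,20],[17,0],[26,9],[29,0],[30,9],[35,0]]
[[4,18],[12,2],[13,20],[17,0],[26,9],[29,0],[30,9],[35,0]]
[[4,18],[12,2],[13,20],[24,0],[26,9],[29,0],[30,9],[35,0]]
[[4,18],[12,2],[13,20],[24,0],[26,9],[29,0],[30,9],[32,11],[38,0]]
[[4,18],[12,2],[13,20],[32,11],[38,0]]
[[4,18],[12,2],[13,20],[32,11],[38,0]]
[[4,18],[12,2],[13,20],[32,11],[38,0],[48,6],[49,0]]
[[4,18],[12,12],[13,20],[32,11],[38,0],[48,6],[49,0]]
[[4,18],[12,12],[13,20],[32,11],[38,0],[48,6],[49,0]]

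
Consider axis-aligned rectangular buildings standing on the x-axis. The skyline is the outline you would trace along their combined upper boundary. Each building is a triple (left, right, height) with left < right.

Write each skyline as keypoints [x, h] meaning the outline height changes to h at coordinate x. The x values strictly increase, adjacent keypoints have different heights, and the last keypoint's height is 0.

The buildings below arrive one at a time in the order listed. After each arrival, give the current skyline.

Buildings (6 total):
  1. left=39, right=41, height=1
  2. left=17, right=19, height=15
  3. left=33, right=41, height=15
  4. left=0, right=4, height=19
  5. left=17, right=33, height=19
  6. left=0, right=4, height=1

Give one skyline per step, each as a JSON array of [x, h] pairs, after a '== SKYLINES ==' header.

== SKYLINES ==
[[39,1],[41,0]]
[[17,15],[19,0],[39,1],[41,0]]
[[17,15],[19,0],[33,15],[41,0]]
[[0,19],[4,0],[17,15],[19,0],[33,15],[41,0]]
[[0,19],[4,0],[17,19],[33,15],[41,0]]
[[0,19],[4,0],[17,19],[33,15],[41,0]]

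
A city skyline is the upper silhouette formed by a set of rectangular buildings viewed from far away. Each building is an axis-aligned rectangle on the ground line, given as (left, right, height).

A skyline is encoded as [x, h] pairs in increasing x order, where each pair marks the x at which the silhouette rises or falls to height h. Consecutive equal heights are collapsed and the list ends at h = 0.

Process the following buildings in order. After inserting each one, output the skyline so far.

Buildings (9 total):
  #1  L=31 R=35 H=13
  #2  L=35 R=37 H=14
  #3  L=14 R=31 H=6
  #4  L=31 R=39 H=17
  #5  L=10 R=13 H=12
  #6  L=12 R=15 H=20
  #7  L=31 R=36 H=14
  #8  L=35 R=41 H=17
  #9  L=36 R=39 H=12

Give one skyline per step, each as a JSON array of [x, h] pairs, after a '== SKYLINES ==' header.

== SKYLINES ==
[[31,13],[35,0]]
[[31,13],[35,14],[37,0]]
[[14,6],[31,13],[35,14],[37,0]]
[[14,6],[31,17],[39,0]]
[[10,12],[13,0],[14,6],[31,17],[39,0]]
[[10,12],[12,20],[15,6],[31,17],[39,0]]
[[10,12],[12,20],[15,6],[31,17],[39,0]]
[[10,12],[12,20],[15,6],[31,17],[41,0]]
[[10,12],[12,20],[15,6],[31,17],[41,0]]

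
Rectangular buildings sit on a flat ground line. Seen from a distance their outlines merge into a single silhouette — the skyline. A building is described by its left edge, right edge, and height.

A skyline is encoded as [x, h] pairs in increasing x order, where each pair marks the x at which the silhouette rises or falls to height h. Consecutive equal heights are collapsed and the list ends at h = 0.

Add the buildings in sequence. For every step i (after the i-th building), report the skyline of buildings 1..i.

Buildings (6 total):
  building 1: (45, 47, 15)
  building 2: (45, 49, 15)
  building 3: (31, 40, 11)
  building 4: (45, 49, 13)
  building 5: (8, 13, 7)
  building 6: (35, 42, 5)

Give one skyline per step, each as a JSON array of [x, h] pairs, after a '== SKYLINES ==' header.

== SKYLINES ==
[[45,15],[47,0]]
[[45,15],[49,0]]
[[31,11],[40,0],[45,15],[49,0]]
[[31,11],[40,0],[45,15],[49,0]]
[[8,7],[13,0],[31,11],[40,0],[45,15],[49,0]]
[[8,7],[13,0],[31,11],[40,5],[42,0],[45,15],[49,0]]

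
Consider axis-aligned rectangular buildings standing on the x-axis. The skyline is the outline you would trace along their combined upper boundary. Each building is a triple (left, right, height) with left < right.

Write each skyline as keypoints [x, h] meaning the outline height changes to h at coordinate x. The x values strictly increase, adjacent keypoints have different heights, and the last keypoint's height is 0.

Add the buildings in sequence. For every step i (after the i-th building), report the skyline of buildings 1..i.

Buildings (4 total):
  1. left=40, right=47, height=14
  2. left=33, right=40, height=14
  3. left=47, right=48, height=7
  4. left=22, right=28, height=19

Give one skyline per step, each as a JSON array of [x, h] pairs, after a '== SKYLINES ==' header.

== SKYLINES ==
[[40,14],[47,0]]
[[33,14],[47,0]]
[[33,14],[47,7],[48,0]]
[[22,19],[28,0],[33,14],[47,7],[48,0]]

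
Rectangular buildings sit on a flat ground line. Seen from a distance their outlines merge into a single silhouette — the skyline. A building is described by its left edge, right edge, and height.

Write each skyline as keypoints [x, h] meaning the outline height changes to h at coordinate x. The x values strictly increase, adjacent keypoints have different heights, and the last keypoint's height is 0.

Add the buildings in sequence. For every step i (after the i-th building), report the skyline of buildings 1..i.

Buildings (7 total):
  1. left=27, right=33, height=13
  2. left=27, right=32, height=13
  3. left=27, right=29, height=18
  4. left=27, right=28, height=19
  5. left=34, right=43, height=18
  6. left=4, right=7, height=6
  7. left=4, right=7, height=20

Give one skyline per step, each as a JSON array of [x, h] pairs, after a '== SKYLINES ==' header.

== SKYLINES ==
[[27,13],[33,0]]
[[27,13],[33,0]]
[[27,18],[29,13],[33,0]]
[[27,19],[28,18],[29,13],[33,0]]
[[27,19],[28,18],[29,13],[33,0],[34,18],[43,0]]
[[4,6],[7,0],[27,19],[28,18],[29,13],[33,0],[34,18],[43,0]]
[[4,20],[7,0],[27,19],[28,18],[29,13],[33,0],[34,18],[43,0]]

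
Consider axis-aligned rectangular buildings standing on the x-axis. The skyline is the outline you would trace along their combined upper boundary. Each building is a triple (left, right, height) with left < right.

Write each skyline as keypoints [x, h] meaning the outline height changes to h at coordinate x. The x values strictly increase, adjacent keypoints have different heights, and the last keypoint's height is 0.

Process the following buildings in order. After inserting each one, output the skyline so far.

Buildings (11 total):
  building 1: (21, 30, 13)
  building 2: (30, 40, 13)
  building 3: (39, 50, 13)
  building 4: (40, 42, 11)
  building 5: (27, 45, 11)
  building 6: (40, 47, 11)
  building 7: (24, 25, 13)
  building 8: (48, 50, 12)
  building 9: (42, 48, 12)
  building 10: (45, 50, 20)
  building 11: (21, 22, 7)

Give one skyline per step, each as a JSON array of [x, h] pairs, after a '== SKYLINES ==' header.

== SKYLINES ==
[[21,13],[30,0]]
[[21,13],[40,0]]
[[21,13],[50,0]]
[[21,13],[50,0]]
[[21,13],[50,0]]
[[21,13],[50,0]]
[[21,13],[50,0]]
[[21,13],[50,0]]
[[21,13],[50,0]]
[[21,13],[45,20],[50,0]]
[[21,13],[45,20],[50,0]]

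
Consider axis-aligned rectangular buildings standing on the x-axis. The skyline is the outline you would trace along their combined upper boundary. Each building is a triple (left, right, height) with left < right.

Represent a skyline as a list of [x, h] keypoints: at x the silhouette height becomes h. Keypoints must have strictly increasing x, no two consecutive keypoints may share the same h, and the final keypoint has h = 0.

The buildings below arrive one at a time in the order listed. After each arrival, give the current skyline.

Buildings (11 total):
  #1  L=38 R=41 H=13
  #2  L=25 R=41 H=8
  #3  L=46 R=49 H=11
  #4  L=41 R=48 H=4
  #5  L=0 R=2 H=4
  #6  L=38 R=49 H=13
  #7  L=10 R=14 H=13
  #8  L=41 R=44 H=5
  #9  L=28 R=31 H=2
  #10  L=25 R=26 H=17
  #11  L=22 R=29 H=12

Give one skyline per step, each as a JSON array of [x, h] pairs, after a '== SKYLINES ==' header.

== SKYLINES ==
[[38,13],[41,0]]
[[25,8],[38,13],[41,0]]
[[25,8],[38,13],[41,0],[46,11],[49,0]]
[[25,8],[38,13],[41,4],[46,11],[49,0]]
[[0,4],[2,0],[25,8],[38,13],[41,4],[46,11],[49,0]]
[[0,4],[2,0],[25,8],[38,13],[49,0]]
[[0,4],[2,0],[10,13],[14,0],[25,8],[38,13],[49,0]]
[[0,4],[2,0],[10,13],[14,0],[25,8],[38,13],[49,0]]
[[0,4],[2,0],[10,13],[14,0],[25,8],[38,13],[49,0]]
[[0,4],[2,0],[10,13],[14,0],[25,17],[26,8],[38,13],[49,0]]
[[0,4],[2,0],[10,13],[14,0],[22,12],[25,17],[26,12],[29,8],[38,13],[49,0]]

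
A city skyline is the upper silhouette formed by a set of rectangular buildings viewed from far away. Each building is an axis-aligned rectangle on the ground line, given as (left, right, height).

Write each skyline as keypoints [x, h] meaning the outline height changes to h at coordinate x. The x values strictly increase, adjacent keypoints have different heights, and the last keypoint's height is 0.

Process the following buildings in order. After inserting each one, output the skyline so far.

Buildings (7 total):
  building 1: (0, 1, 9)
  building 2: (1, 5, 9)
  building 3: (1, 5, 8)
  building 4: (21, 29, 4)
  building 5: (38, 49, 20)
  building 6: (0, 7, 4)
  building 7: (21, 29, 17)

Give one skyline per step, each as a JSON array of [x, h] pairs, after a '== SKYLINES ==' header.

== SKYLINES ==
[[0,9],[1,0]]
[[0,9],[5,0]]
[[0,9],[5,0]]
[[0,9],[5,0],[21,4],[29,0]]
[[0,9],[5,0],[21,4],[29,0],[38,20],[49,0]]
[[0,9],[5,4],[7,0],[21,4],[29,0],[38,20],[49,0]]
[[0,9],[5,4],[7,0],[21,17],[29,0],[38,20],[49,0]]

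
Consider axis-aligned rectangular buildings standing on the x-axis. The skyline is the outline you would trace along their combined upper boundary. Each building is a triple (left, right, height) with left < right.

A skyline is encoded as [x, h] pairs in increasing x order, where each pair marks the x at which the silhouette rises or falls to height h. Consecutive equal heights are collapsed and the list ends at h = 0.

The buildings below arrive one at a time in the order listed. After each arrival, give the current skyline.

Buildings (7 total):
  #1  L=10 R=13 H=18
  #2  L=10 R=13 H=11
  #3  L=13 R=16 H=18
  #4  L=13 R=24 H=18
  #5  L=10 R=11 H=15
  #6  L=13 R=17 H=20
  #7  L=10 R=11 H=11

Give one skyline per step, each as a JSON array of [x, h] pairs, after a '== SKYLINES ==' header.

== SKYLINES ==
[[10,18],[13,0]]
[[10,18],[13,0]]
[[10,18],[16,0]]
[[10,18],[24,0]]
[[10,18],[24,0]]
[[10,18],[13,20],[17,18],[24,0]]
[[10,18],[13,20],[17,18],[24,0]]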